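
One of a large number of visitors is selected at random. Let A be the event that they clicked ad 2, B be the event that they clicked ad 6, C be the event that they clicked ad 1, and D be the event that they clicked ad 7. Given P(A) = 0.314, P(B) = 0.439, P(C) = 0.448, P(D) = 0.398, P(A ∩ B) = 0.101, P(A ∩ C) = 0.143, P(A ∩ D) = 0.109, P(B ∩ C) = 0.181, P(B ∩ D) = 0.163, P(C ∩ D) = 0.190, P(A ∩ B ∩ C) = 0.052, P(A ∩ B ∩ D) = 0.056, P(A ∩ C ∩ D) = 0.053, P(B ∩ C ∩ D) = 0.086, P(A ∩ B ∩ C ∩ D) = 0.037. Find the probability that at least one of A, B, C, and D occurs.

Apply inclusion-exclusion:
P(A ∪ B ∪ C ∪ D) = 0.314 + 0.439 + 0.448 + 0.398 − 0.101 − 0.143 − 0.109 − 0.181 − 0.163 − 0.190 + 0.052 + 0.056 + 0.053 + 0.086 − 0.037 = 0.922

0.922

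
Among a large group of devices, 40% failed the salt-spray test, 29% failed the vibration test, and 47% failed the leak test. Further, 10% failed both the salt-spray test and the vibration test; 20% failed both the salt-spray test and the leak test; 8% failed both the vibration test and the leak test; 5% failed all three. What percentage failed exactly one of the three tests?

55%

P(exactly one) = 40 + 29 + 47 − 2·10 − 2·20 − 2·8 + 3·5 = 55%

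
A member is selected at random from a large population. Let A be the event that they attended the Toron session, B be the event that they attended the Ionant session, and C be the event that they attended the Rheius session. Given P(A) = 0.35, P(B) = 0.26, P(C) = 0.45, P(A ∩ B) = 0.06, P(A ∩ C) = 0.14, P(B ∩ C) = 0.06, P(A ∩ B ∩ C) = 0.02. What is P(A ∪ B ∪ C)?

By inclusion-exclusion,
P(A ∪ B ∪ C) = 0.35 + 0.26 + 0.45 − 0.06 − 0.14 − 0.06 + 0.02 = 0.82

0.82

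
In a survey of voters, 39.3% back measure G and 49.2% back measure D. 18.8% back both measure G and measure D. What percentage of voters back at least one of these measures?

69.7%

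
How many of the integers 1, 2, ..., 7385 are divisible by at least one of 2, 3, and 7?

Inclusion–exclusion gives
3692 + 2461 + 1055 − 1230 − 527 − 351 + 175 = 5275

5275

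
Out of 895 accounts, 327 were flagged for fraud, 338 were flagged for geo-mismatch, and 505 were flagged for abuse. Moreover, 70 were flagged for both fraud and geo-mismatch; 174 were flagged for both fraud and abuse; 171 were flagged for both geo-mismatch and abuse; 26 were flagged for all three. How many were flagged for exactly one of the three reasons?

418

Using the inclusion–exclusion count for exactly one event:
N(exactly one) = 327 + 338 + 505 − 2·70 − 2·174 − 2·171 + 3·26 = 418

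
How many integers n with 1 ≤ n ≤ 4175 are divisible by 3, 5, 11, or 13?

2306

Apply inclusion-exclusion:
⌊4175/3⌋ + ⌊4175/5⌋ + ⌊4175/11⌋ + ⌊4175/13⌋ − ⌊4175/15⌋ − ⌊4175/33⌋ − ⌊4175/39⌋ − ⌊4175/55⌋ − ⌊4175/65⌋ − ⌊4175/143⌋ + ⌊4175/165⌋ + ⌊4175/195⌋ + ⌊4175/429⌋ + ⌊4175/715⌋ − ⌊4175/2145⌋ = 1391 + 835 + 379 + 321 − 278 − 126 − 107 − 75 − 64 − 29 + 25 + 21 + 9 + 5 − 1 = 2306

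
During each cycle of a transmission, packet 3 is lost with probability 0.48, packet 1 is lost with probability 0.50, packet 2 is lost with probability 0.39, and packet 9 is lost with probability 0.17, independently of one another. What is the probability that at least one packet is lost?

P(none) = (1 − 0.48) × (1 − 0.50) × (1 − 0.39) × (1 − 0.17) = 0.52 × 0.50 × 0.61 × 0.83 = 0.131638
P(at least one) = 1 − 0.131638 = 0.868362

0.868362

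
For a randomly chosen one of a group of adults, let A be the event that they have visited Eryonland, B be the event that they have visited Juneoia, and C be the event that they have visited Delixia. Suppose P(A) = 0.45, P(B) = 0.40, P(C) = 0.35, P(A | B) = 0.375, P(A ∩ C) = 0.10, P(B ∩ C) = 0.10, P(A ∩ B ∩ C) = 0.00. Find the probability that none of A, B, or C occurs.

0.15

P(A ∩ B) = P(B)·P(A|B) = 0.40 × 0.375 = 0.15
By inclusion-exclusion,
P(A ∪ B ∪ C) = 0.45 + 0.40 + 0.35 − 0.15 − 0.10 − 0.10 + 0.00 = 0.85
P(none) = 1 − 0.85 = 0.15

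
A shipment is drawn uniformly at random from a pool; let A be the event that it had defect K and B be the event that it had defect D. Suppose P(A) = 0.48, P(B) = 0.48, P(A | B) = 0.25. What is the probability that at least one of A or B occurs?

P(A ∩ B) = P(B)·P(A|B) = 0.48 × 0.25 = 0.12
Using inclusion–exclusion:
P(A ∪ B) = 0.48 + 0.48 − 0.12 = 0.84

0.84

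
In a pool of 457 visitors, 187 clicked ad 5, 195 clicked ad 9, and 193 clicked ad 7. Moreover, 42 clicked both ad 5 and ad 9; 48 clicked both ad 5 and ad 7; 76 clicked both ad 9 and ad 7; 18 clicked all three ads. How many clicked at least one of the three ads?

Using inclusion–exclusion:
|union| = 187 + 195 + 193 − 42 − 48 − 76 + 18 = 427

427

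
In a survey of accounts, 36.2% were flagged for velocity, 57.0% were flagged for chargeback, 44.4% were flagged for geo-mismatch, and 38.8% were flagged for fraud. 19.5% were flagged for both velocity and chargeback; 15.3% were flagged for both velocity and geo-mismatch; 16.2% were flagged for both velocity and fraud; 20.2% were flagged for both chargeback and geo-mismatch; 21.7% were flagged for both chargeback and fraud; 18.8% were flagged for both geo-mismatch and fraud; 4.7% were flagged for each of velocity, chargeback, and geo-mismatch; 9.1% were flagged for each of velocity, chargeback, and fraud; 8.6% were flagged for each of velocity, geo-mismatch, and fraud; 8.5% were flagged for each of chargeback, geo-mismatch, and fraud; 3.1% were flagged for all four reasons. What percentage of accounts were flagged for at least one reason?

Using inclusion–exclusion:
P(at least one) = 36.2 + 57.0 + 44.4 + 38.8 − 19.5 − 15.3 − 16.2 − 20.2 − 21.7 − 18.8 + 4.7 + 9.1 + 8.6 + 8.5 − 3.1 = 92.5%

92.5%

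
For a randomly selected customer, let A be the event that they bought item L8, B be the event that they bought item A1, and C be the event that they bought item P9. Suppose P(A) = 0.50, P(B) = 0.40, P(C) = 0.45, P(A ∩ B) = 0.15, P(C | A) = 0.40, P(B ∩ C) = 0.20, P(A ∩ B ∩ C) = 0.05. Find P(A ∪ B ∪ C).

P(A ∩ C) = P(A)·P(C|A) = 0.50 × 0.40 = 0.20
P(A ∪ B ∪ C) = 0.50 + 0.40 + 0.45 − 0.15 − 0.20 − 0.20 + 0.05 = 0.85

0.85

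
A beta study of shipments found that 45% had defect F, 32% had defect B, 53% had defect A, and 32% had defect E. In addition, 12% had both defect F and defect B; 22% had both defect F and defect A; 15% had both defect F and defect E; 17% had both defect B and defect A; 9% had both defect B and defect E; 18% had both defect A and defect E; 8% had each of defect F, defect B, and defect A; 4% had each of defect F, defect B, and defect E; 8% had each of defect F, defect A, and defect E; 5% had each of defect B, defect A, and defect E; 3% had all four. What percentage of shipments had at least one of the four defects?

91%

By inclusion–exclusion:
P(union) = 45 + 32 + 53 + 32 − 12 − 22 − 15 − 17 − 9 − 18 + 8 + 4 + 8 + 5 − 3 = 91%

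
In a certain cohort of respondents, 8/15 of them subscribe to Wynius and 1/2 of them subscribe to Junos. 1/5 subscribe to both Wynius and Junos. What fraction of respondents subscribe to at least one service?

5/6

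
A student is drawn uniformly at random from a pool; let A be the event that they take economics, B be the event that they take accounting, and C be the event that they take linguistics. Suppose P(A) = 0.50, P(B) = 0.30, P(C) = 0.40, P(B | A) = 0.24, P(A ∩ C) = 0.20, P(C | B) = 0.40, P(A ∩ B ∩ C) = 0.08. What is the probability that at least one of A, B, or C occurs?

P(A ∩ B) = P(A)·P(B|A) = 0.50 × 0.24 = 0.12
P(B ∩ C) = P(B)·P(C|B) = 0.30 × 0.40 = 0.12
P(A ∪ B ∪ C) = 0.50 + 0.30 + 0.40 − 0.12 − 0.20 − 0.12 + 0.08 = 0.84

0.84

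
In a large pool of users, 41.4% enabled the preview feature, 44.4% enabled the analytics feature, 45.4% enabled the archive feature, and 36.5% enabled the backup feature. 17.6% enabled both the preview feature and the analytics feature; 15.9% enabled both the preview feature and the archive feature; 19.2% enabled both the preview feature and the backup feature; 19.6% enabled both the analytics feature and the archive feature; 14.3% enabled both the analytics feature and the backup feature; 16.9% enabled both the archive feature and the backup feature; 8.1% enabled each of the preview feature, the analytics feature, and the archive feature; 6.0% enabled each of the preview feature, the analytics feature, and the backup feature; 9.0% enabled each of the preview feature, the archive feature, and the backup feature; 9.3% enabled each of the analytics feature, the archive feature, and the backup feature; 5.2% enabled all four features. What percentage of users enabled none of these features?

8.6%

P(at least one) = 41.4 + 44.4 + 45.4 + 36.5 − 17.6 − 15.9 − 19.2 − 19.6 − 14.3 − 16.9 + 8.1 + 6.0 + 9.0 + 9.3 − 5.2 = 91.4%
P(none) = 100% − 91.4% = 8.6%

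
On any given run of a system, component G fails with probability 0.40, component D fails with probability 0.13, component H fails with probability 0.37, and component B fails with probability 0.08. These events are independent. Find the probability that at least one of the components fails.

P(none) = (1 − 0.40) × (1 − 0.13) × (1 − 0.37) × (1 − 0.08) = 0.60 × 0.87 × 0.63 × 0.92 = 0.3025512
P(at least one) = 1 − 0.3025512 = 0.6974488

0.6974488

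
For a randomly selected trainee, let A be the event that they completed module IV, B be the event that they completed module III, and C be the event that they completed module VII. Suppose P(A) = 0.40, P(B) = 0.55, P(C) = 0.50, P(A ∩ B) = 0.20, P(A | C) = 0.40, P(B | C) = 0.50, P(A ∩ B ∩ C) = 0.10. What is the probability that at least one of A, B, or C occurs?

0.90

P(A ∩ C) = P(C)·P(A|C) = 0.50 × 0.40 = 0.20
P(B ∩ C) = P(C)·P(B|C) = 0.50 × 0.50 = 0.25
P(A ∪ B ∪ C) = 0.40 + 0.55 + 0.50 − 0.20 − 0.20 − 0.25 + 0.10 = 0.90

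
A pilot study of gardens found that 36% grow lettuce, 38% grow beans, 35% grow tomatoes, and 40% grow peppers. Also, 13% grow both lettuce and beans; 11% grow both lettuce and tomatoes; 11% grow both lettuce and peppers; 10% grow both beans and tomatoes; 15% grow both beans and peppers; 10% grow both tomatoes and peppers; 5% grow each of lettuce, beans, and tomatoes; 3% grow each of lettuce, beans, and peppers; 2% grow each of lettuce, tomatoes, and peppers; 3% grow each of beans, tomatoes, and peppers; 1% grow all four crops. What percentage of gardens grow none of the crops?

By inclusion-exclusion,
P(union) = 36 + 38 + 35 + 40 − 13 − 11 − 11 − 10 − 15 − 10 + 5 + 3 + 2 + 3 − 1 = 91%
P(none) = 100% − 91% = 9%

9%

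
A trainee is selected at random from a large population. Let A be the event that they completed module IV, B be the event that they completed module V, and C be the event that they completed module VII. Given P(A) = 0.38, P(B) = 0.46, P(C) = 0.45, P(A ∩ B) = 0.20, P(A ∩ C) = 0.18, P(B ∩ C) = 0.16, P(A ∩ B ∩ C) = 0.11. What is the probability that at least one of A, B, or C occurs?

Inclusion–exclusion gives
P(A ∪ B ∪ C) = 0.38 + 0.46 + 0.45 − 0.20 − 0.18 − 0.16 + 0.11 = 0.86

0.86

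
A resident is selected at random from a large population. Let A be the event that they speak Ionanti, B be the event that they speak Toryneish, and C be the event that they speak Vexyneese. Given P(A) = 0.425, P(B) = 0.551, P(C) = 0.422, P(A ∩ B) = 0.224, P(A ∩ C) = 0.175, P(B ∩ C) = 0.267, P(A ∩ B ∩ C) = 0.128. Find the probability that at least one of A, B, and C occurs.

P(A ∪ B ∪ C) = 0.425 + 0.551 + 0.422 − 0.224 − 0.175 − 0.267 + 0.128 = 0.860

0.860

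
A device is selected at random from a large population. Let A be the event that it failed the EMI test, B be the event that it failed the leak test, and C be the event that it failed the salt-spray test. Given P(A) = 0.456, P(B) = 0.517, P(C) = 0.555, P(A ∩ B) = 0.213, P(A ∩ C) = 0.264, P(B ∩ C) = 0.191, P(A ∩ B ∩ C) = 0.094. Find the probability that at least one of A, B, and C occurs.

Using inclusion–exclusion:
P(A ∪ B ∪ C) = 0.456 + 0.517 + 0.555 − 0.213 − 0.264 − 0.191 + 0.094 = 0.954

0.954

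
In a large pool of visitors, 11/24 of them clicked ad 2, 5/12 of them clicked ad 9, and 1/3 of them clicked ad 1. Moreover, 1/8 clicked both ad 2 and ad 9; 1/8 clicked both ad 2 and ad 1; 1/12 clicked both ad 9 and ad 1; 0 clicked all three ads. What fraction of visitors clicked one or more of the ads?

7/8

By inclusion-exclusion,
P(≥1) = 11/24 + 5/12 + 1/3 − 1/8 − 1/8 − 1/12 + 0 = 7/8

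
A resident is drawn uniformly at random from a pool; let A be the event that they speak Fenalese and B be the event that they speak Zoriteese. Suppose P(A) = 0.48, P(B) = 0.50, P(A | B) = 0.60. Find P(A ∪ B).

0.68

P(A ∩ B) = P(B)·P(A|B) = 0.50 × 0.60 = 0.30
P(A ∪ B) = 0.48 + 0.50 − 0.30 = 0.68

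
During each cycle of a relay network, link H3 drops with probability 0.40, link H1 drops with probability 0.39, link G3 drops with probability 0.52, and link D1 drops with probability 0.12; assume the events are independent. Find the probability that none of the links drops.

0.1545984

Independence gives P(none) = ∏(1 − pᵢ).
P(none) = (1 − 0.40) × (1 − 0.39) × (1 − 0.52) × (1 − 0.12) = 0.60 × 0.61 × 0.48 × 0.88 = 0.1545984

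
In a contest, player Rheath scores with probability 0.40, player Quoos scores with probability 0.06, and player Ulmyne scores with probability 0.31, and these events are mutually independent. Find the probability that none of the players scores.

Independence gives P(none) = ∏(1 − pᵢ).
P(none) = (1 − 0.40) × (1 − 0.06) × (1 − 0.31) = 0.60 × 0.94 × 0.69 = 0.38916

0.38916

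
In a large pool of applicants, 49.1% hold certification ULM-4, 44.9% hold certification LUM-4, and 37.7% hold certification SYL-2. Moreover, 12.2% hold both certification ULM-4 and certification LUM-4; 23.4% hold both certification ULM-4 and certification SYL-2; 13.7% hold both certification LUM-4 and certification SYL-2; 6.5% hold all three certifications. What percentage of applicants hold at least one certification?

P(≥1) = 49.1 + 44.9 + 37.7 − 12.2 − 23.4 − 13.7 + 6.5 = 88.9%

88.9%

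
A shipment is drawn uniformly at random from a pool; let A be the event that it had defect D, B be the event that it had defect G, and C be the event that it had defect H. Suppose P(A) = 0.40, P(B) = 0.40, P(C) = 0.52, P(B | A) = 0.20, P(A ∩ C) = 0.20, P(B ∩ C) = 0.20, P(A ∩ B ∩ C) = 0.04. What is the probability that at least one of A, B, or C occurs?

P(A ∩ B) = P(A)·P(B|A) = 0.40 × 0.20 = 0.08
Using inclusion–exclusion:
P(A ∪ B ∪ C) = 0.40 + 0.40 + 0.52 − 0.08 − 0.20 − 0.20 + 0.04 = 0.88

0.88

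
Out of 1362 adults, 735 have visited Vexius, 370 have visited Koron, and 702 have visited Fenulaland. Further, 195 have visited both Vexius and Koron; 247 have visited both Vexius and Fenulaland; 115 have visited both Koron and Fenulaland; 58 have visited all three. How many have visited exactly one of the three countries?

867

By inclusion–exclusion (exactly-one form):
N(exactly one) = 735 + 370 + 702 − 2·195 − 2·247 − 2·115 + 3·58 = 867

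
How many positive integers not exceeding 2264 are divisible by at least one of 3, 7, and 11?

1087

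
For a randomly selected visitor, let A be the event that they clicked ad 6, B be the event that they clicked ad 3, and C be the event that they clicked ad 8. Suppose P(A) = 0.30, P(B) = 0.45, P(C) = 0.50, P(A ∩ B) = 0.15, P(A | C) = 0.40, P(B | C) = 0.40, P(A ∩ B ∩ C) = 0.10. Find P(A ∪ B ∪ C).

0.80

P(A ∩ C) = P(C)·P(A|C) = 0.50 × 0.40 = 0.20
P(B ∩ C) = P(C)·P(B|C) = 0.50 × 0.40 = 0.20
Apply inclusion-exclusion:
P(A ∪ B ∪ C) = 0.30 + 0.45 + 0.50 − 0.15 − 0.20 − 0.20 + 0.10 = 0.80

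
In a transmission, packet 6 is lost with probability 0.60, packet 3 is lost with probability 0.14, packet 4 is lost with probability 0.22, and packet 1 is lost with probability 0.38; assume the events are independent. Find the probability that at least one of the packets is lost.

0.8336416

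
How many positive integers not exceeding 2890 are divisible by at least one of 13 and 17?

379

By inclusion–exclusion:
floor(2890/13) + floor(2890/17) − floor(2890/221) = 222 + 170 − 13 = 379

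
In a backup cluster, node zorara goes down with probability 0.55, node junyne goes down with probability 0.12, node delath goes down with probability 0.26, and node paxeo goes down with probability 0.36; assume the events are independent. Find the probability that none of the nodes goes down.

0.1875456

Independence gives P(none) = ∏(1 − pᵢ).
P(none) = (1 − 0.55) × (1 − 0.12) × (1 − 0.26) × (1 − 0.36) = 0.45 × 0.88 × 0.74 × 0.64 = 0.1875456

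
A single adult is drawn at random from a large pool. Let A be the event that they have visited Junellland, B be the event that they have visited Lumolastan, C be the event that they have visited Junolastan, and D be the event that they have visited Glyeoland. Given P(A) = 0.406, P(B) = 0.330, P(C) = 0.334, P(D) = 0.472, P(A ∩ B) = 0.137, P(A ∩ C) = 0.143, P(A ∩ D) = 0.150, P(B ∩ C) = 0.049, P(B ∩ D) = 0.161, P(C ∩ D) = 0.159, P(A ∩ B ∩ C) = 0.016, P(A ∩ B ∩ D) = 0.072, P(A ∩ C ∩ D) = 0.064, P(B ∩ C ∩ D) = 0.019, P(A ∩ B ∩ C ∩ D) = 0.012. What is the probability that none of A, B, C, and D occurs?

0.098

P(A ∪ B ∪ C ∪ D) = 0.406 + 0.330 + 0.334 + 0.472 − 0.137 − 0.143 − 0.150 − 0.049 − 0.161 − 0.159 + 0.016 + 0.072 + 0.064 + 0.019 − 0.012 = 0.902
P(none) = 1 − 0.902 = 0.098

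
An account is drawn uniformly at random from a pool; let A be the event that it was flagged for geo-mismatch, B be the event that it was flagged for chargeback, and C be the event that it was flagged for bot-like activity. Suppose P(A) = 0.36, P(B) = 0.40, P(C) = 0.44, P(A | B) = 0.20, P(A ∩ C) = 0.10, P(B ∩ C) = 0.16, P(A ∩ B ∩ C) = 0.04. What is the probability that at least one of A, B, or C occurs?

0.90

P(A ∩ B) = P(B)·P(A|B) = 0.40 × 0.20 = 0.08
P(A ∪ B ∪ C) = 0.36 + 0.40 + 0.44 − 0.08 − 0.10 − 0.16 + 0.04 = 0.90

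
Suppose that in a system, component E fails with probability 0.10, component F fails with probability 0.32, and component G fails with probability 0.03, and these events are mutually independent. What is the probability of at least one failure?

P(none) = (1 − 0.10) × (1 − 0.32) × (1 − 0.03) = 0.90 × 0.68 × 0.97 = 0.59364
P(at least one) = 1 − 0.59364 = 0.40636

0.40636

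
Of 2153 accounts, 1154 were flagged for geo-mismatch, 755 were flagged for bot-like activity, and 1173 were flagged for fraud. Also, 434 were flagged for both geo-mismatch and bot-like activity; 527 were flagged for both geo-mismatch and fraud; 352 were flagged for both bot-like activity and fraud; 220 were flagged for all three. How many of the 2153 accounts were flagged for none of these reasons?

164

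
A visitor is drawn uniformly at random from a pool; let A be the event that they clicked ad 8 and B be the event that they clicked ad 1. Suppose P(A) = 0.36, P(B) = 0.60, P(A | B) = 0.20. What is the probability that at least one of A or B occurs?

P(A ∩ B) = P(B)·P(A|B) = 0.60 × 0.20 = 0.12
Using inclusion–exclusion:
P(A ∪ B) = 0.36 + 0.60 − 0.12 = 0.84

0.84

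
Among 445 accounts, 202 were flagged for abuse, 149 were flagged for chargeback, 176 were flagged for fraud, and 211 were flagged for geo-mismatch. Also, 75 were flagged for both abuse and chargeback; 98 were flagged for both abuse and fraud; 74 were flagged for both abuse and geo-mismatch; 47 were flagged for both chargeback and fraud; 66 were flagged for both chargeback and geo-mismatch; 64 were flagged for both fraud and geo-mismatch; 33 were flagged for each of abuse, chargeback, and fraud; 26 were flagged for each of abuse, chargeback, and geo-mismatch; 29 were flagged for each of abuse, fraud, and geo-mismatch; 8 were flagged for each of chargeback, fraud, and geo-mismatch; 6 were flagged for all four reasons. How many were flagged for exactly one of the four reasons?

154

Using the inclusion–exclusion count for exactly one event:
N(exactly one) = 202 + 149 + 176 + 211 − 2·75 − 2·98 − 2·74 − 2·47 − 2·66 − 2·64 + 3·33 + 3·26 + 3·29 + 3·8 − 4·6 = 154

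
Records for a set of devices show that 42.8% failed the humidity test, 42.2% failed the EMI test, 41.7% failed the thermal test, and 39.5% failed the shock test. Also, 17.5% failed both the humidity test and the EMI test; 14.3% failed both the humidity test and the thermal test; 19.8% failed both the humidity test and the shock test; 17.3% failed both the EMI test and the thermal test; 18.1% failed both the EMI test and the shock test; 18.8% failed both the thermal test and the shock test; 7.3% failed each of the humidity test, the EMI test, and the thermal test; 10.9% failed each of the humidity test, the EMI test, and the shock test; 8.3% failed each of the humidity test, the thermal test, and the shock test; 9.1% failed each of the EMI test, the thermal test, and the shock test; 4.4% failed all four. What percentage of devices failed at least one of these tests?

91.6%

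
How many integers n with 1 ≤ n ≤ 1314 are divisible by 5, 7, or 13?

By inclusion-exclusion,
floor(1314/5) + floor(1314/7) + floor(1314/13) − floor(1314/35) − floor(1314/65) − floor(1314/91) + floor(1314/455) = 262 + 187 + 101 − 37 − 20 − 14 + 2 = 481

481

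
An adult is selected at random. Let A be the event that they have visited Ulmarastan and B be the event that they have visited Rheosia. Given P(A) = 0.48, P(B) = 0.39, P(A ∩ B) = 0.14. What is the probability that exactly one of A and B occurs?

P(exactly one) = 0.48 + 0.39 − 2·0.14 = 0.59

0.59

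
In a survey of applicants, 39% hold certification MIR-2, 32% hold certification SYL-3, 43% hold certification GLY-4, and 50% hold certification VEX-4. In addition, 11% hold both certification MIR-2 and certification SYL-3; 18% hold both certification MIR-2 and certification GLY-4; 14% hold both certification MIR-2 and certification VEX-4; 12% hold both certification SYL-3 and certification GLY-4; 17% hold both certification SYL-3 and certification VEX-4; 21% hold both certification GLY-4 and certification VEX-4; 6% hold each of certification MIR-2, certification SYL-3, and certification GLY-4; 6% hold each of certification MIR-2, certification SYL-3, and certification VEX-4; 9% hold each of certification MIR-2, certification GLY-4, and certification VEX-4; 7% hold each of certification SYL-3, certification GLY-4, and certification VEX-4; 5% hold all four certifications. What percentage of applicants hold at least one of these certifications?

By inclusion–exclusion:
P(≥1) = 39 + 32 + 43 + 50 − 11 − 18 − 14 − 12 − 17 − 21 + 6 + 6 + 9 + 7 − 5 = 94%

94%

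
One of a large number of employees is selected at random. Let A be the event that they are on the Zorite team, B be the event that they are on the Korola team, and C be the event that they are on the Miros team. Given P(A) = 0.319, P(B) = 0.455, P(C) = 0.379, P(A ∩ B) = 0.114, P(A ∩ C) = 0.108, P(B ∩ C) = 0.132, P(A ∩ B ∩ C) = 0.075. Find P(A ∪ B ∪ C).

0.874

P(A ∪ B ∪ C) = 0.319 + 0.455 + 0.379 − 0.114 − 0.108 − 0.132 + 0.075 = 0.874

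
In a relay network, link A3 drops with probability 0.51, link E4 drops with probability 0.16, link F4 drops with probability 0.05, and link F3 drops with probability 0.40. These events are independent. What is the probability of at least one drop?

Since the events are independent, P(none) is the product of the individual non-occurrence probabilities.
P(none) = (1 − 0.51) × (1 − 0.16) × (1 − 0.05) × (1 − 0.40) = 0.49 × 0.84 × 0.95 × 0.60 = 0.234612
P(at least one) = 1 − 0.234612 = 0.765388

0.765388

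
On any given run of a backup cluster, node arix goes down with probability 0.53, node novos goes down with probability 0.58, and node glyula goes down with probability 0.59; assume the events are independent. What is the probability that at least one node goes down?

P(none) = (1 − 0.53) × (1 − 0.58) × (1 − 0.59) = 0.47 × 0.42 × 0.41 = 0.080934
P(at least one) = 1 − 0.080934 = 0.919066

0.919066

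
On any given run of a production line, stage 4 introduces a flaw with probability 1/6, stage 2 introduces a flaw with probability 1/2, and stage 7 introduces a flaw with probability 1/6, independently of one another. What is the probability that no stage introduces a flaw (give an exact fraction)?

25/72

P(none) = (1 − 1/6) × (1 − 1/2) × (1 − 1/6) = 5/6 × 1/2 × 5/6 = 25/72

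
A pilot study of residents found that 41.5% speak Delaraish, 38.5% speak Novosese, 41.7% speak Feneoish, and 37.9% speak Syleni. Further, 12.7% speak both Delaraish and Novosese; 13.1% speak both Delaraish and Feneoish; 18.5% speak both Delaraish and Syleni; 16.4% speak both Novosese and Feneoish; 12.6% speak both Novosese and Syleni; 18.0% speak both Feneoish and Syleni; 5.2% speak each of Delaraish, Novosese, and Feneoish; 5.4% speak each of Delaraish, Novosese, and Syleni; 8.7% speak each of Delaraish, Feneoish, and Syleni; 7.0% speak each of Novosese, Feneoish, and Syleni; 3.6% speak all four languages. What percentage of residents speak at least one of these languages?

Using inclusion–exclusion:
P(at least one) = 41.5 + 38.5 + 41.7 + 37.9 − 12.7 − 13.1 − 18.5 − 16.4 − 12.6 − 18.0 + 5.2 + 5.4 + 8.7 + 7.0 − 3.6 = 91.0%

91.0%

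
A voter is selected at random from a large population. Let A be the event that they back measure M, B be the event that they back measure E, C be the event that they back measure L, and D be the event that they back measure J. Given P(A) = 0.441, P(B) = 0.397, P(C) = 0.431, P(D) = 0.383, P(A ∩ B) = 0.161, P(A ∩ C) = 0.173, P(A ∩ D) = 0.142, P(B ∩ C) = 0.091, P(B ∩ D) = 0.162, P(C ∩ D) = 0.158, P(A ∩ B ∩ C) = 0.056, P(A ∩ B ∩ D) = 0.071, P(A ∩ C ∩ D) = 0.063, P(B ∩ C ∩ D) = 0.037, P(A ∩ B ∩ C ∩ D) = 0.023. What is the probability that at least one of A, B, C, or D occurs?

P(A ∪ B ∪ C ∪ D) = 0.441 + 0.397 + 0.431 + 0.383 − 0.161 − 0.173 − 0.142 − 0.091 − 0.162 − 0.158 + 0.056 + 0.071 + 0.063 + 0.037 − 0.023 = 0.969

0.969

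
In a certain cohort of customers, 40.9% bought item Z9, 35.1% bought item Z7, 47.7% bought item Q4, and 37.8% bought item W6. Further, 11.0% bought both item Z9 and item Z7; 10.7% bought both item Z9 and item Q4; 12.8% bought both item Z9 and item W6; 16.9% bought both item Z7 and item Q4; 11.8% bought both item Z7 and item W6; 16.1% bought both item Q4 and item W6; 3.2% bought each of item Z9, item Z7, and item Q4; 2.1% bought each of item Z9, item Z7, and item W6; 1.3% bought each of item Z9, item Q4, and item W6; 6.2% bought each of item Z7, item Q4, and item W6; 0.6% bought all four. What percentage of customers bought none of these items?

5.6%

Using inclusion–exclusion:
P(union) = 40.9 + 35.1 + 47.7 + 37.8 − 11.0 − 10.7 − 12.8 − 16.9 − 11.8 − 16.1 + 3.2 + 2.1 + 1.3 + 6.2 − 0.6 = 94.4%
P(none) = 100% − 94.4% = 5.6%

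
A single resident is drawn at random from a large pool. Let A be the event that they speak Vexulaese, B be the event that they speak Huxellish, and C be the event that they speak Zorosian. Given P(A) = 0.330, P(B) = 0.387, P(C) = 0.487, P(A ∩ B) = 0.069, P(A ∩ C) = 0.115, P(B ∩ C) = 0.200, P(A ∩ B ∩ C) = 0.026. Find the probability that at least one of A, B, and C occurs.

P(A ∪ B ∪ C) = 0.330 + 0.387 + 0.487 − 0.069 − 0.115 − 0.200 + 0.026 = 0.846

0.846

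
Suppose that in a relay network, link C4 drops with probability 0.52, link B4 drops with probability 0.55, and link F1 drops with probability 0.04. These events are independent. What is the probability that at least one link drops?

0.79264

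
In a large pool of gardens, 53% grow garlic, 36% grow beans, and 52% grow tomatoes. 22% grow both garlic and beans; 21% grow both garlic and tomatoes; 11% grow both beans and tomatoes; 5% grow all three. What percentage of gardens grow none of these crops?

Apply inclusion-exclusion:
P(≥1) = 53 + 36 + 52 − 22 − 21 − 11 + 5 = 92%
P(none) = 100% − 92% = 8%

8%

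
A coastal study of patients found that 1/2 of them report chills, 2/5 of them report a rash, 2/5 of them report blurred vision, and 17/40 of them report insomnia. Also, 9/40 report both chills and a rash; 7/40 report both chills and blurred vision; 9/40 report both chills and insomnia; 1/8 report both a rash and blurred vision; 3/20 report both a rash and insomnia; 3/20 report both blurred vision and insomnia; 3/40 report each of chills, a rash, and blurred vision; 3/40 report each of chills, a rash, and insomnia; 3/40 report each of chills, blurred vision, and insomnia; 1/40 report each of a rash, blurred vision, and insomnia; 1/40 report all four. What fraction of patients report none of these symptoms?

1/10

By inclusion–exclusion:
P(at least one) = 1/2 + 2/5 + 2/5 + 17/40 − 9/40 − 7/40 − 9/40 − 1/8 − 3/20 − 3/20 + 3/40 + 3/40 + 3/40 + 1/40 − 1/40 = 9/10
P(none) = 1 − 9/10 = 1/10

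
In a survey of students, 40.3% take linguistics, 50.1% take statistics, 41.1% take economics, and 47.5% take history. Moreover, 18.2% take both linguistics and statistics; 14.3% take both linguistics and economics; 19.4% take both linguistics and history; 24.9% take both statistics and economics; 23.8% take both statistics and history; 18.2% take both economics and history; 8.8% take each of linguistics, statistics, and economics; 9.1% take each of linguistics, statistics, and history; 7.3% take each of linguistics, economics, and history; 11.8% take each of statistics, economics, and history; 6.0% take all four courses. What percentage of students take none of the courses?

Apply inclusion-exclusion:
P(at least one) = 40.3 + 50.1 + 41.1 + 47.5 − 18.2 − 14.3 − 19.4 − 24.9 − 23.8 − 18.2 + 8.8 + 9.1 + 7.3 + 11.8 − 6.0 = 91.2%
P(none) = 100% − 91.2% = 8.8%

8.8%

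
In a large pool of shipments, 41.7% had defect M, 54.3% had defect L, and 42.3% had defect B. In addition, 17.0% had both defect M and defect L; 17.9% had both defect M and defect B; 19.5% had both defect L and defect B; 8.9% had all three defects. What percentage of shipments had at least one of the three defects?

P(≥1) = 41.7 + 54.3 + 42.3 − 17.0 − 17.9 − 19.5 + 8.9 = 92.8%

92.8%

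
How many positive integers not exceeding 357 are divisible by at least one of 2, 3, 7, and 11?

265

By inclusion-exclusion,
floor(357/2) + floor(357/3) + floor(357/7) + floor(357/11) − floor(357/6) − floor(357/14) − floor(357/22) − floor(357/21) − floor(357/33) − floor(357/77) + floor(357/42) + floor(357/66) + floor(357/154) + floor(357/231) − floor(357/462) = 178 + 119 + 51 + 32 − 59 − 25 − 16 − 17 − 10 − 4 + 8 + 5 + 2 + 1 − 0 = 265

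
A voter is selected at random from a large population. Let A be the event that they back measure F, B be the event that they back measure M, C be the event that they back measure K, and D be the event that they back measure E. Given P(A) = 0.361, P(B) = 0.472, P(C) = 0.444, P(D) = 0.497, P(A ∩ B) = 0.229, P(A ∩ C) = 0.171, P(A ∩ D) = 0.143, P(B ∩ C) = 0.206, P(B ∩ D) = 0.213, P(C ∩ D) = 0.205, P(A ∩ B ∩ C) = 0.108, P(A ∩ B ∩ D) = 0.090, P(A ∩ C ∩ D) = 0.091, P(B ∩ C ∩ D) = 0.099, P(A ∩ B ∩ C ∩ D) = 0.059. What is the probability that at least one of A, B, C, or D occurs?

By inclusion-exclusion,
P(A ∪ B ∪ C ∪ D) = 0.361 + 0.472 + 0.444 + 0.497 − 0.229 − 0.171 − 0.143 − 0.206 − 0.213 − 0.205 + 0.108 + 0.090 + 0.091 + 0.099 − 0.059 = 0.936

0.936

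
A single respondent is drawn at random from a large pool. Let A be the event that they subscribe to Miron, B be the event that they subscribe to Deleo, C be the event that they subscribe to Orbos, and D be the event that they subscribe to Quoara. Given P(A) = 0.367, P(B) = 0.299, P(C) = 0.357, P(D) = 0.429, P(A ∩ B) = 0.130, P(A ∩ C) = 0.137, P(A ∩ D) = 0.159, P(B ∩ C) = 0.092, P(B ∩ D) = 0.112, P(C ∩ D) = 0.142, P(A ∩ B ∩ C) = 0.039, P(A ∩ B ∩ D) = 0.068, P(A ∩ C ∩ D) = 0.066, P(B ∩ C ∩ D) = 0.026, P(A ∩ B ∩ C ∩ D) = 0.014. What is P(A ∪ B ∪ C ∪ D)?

0.865

By inclusion-exclusion,
P(A ∪ B ∪ C ∪ D) = 0.367 + 0.299 + 0.357 + 0.429 − 0.130 − 0.137 − 0.159 − 0.092 − 0.112 − 0.142 + 0.039 + 0.068 + 0.066 + 0.026 − 0.014 = 0.865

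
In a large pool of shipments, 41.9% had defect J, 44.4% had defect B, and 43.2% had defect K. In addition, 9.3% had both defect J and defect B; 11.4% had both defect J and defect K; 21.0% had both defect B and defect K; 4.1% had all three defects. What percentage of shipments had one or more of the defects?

P(≥1) = 41.9 + 44.4 + 43.2 − 9.3 − 11.4 − 21.0 + 4.1 = 91.9%

91.9%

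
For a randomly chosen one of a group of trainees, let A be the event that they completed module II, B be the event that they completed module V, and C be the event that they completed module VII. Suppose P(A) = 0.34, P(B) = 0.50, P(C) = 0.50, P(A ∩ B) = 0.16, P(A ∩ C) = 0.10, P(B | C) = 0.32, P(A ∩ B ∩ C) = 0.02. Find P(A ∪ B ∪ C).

P(B ∩ C) = P(C)·P(B|C) = 0.50 × 0.32 = 0.16
Using inclusion–exclusion:
P(A ∪ B ∪ C) = 0.34 + 0.50 + 0.50 − 0.16 − 0.10 − 0.16 + 0.02 = 0.94

0.94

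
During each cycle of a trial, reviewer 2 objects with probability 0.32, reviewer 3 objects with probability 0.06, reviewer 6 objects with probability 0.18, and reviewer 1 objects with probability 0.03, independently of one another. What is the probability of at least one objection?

0.49158032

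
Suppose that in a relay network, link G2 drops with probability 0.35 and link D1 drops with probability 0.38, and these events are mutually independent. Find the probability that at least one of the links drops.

0.597

P(none) = (1 − 0.35) × (1 − 0.38) = 0.65 × 0.62 = 0.403
P(at least one) = 1 − 0.403 = 0.597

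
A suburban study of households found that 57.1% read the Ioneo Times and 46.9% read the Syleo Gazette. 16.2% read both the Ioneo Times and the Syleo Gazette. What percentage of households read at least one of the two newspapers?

P(union) = 57.1 + 46.9 − 16.2 = 87.8%

87.8%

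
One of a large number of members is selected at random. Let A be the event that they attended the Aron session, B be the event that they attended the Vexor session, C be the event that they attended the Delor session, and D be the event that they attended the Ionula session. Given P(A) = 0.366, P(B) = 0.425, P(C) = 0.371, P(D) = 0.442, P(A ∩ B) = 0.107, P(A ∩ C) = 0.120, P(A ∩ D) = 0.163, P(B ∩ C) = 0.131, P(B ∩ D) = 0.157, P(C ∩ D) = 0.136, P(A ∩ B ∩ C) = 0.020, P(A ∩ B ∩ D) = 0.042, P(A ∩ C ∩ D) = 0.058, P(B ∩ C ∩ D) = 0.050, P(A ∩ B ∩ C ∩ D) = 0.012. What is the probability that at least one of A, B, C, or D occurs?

0.948

By inclusion-exclusion,
P(A ∪ B ∪ C ∪ D) = 0.366 + 0.425 + 0.371 + 0.442 − 0.107 − 0.120 − 0.163 − 0.131 − 0.157 − 0.136 + 0.020 + 0.042 + 0.058 + 0.050 − 0.012 = 0.948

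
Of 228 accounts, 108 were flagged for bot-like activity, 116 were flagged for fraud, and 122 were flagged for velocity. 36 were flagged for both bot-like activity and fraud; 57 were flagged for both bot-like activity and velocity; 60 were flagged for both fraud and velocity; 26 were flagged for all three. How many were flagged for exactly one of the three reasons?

118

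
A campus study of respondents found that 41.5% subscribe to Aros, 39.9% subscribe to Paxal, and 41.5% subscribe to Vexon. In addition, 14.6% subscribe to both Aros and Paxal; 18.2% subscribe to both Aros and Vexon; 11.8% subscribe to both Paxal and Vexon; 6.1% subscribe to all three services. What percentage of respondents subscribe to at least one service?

P(≥1) = 41.5 + 39.9 + 41.5 − 14.6 − 18.2 − 11.8 + 6.1 = 84.4%

84.4%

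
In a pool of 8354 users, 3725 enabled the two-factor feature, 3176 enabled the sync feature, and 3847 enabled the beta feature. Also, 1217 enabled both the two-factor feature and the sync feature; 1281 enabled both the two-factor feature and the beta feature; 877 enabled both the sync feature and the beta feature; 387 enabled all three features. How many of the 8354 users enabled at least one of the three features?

Using inclusion–exclusion:
|at least one| = 3725 + 3176 + 3847 − 1217 − 1281 − 877 + 387 = 7760

7760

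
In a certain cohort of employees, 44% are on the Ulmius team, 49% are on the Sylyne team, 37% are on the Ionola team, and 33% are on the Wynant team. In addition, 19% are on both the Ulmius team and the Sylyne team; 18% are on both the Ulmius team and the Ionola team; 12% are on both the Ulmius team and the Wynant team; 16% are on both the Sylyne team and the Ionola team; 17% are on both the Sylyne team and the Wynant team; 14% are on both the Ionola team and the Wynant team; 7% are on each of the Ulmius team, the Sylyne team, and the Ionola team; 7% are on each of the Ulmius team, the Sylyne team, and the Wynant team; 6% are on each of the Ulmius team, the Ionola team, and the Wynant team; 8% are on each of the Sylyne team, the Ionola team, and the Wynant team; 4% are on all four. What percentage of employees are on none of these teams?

P(at least one) = 44 + 49 + 37 + 33 − 19 − 18 − 12 − 16 − 17 − 14 + 7 + 7 + 6 + 8 − 4 = 91%
P(none) = 100% − 91% = 9%

9%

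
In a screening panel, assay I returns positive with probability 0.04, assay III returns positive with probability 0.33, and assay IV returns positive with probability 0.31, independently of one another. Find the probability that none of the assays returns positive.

0.443808

P(none) = (1 − 0.04) × (1 − 0.33) × (1 − 0.31) = 0.96 × 0.67 × 0.69 = 0.443808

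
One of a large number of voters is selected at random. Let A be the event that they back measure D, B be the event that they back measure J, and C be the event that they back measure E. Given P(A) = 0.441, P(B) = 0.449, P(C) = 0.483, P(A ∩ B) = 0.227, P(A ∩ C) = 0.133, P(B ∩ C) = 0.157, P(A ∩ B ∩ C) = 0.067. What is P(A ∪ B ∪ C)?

0.923

By inclusion-exclusion,
P(A ∪ B ∪ C) = 0.441 + 0.449 + 0.483 − 0.227 − 0.133 − 0.157 + 0.067 = 0.923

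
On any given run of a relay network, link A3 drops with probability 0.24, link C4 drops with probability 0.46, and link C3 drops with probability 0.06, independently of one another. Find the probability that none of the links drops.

0.385776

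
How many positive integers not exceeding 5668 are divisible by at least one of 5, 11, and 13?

1862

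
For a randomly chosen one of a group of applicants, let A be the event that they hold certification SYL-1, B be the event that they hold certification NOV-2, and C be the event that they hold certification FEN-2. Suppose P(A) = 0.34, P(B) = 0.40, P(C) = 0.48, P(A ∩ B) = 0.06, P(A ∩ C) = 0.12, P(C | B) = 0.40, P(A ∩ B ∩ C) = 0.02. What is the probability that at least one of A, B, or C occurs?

0.90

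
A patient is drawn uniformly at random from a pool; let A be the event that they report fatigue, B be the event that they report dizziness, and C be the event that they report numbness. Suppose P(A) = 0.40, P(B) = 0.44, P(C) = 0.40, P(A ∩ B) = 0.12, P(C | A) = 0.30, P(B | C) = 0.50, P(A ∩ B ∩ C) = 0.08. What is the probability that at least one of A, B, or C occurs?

P(A ∩ C) = P(A)·P(C|A) = 0.40 × 0.30 = 0.12
P(B ∩ C) = P(C)·P(B|C) = 0.40 × 0.50 = 0.20
By inclusion–exclusion:
P(A ∪ B ∪ C) = 0.40 + 0.44 + 0.40 − 0.12 − 0.12 − 0.20 + 0.08 = 0.88

0.88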